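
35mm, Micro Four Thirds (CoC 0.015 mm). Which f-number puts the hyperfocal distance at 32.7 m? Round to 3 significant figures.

f/2.50

Rearrange H = f²/(N·c) + f for N: N = f² / ((H − f)·c).
N = 35² / ((32700 − 35) × 0.015) = 1225 / 490.0 ≈ 2.50.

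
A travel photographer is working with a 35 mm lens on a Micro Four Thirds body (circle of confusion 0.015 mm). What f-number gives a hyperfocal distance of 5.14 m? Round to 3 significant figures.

Rearrange H = f²/(N·c) + f for N: N = f² / ((H − f)·c).
N = 35² / ((5140 − 35) × 0.015) = 1225 / 76.58 ≈ 16.

f/16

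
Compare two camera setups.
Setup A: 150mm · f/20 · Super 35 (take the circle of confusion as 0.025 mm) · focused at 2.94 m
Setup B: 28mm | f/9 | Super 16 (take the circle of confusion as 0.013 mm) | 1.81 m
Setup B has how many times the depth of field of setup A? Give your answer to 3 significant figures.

Setup A: H = 150²/(20×0.025) + 150 ≈ 45150.0 mm; DoF = Df − Dn = 3134.33 − 2768.36 ≈ 365.97 mm.
Setup B: H = 28²/(9×0.013) + 28 ≈ 6728.9 mm; DoF = Df − Dn = 2465.7 − 1429.8 ≈ 1035.9 mm.
Ratio = 1035.9 / 365.97 ≈ 2.83.

2.83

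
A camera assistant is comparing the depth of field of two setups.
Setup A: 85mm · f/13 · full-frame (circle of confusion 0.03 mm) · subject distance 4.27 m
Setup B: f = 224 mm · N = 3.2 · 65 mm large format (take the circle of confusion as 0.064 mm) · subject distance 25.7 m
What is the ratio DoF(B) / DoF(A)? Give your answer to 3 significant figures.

Setup A: H = 85²/(13×0.03) + 85 ≈ 18610.6 mm; DoF = Df − Dn = 5516.1 − 3483.1 ≈ 2033.0 mm.
Setup B: H = 224²/(3.2×0.064) + 224 ≈ 245224.0 mm; DoF = Df − Dn = 28682.5 − 23279.3 ≈ 5403.2 mm.
Ratio = 5403.2 / 2033.0 ≈ 2.66.

2.66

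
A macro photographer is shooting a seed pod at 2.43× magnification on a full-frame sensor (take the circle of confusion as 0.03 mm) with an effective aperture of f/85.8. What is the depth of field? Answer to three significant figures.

At magnification m, DoF ≈ 2·N_eff·c/m² = 2 × 85.8 × 0.03 / 2.43² = 5.148 / 5.905 ≈ 0.872 mm.

0.872 mm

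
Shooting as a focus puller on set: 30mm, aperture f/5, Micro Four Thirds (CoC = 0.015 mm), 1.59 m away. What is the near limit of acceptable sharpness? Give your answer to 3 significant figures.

1.41 m

Hyperfocal distance H = f²/(N·c) + f = 30²/(5 × 0.015) + 30 = 900/0.075 + 30 ≈ 12030.0 mm ≈ 12.03 m.
Near limit Dn = s·(H − f)/(H + s − 2f) = 1590 × (12030.0 − 30) / (12030.0 + 1590 − 2 × 30) = 1590 × 12000.0 / 13560.0 ≈ 1407.1 mm ≈ 1.41 m.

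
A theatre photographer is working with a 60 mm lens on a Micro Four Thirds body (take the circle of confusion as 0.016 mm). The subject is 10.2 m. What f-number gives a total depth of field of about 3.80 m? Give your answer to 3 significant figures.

f/4

Write h = H − f = f²/(N·c). The thin-lens limits are Dn = s·h/(h + (s−f)) and Df = s·h/(h − (s−f)), so DoF = Df − Dn = 2·s·(s−f)·h / (h² − (s−f)²).
That is a quadratic in h: DoF·h² − 2·s·(s−f)·h − DoF·(s−f)² = 0 ⇒ h = (s−f)·(s + √(s² + DoF²)) / DoF = 10140 × (10200 + √(10200² + 3800²)) / 3800 = 10140 × (10200 + 10884.9) / 3800 ≈ 56263 mm.
Then N = f²/(c·h) = 60² / (0.016 × 56263) = 3600 / 900.21 ≈ 4.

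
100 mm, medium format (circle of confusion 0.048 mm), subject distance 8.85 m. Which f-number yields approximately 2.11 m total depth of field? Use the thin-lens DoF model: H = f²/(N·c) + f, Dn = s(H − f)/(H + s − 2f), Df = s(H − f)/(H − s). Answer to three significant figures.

f/2.80

Write h = H − f = f²/(N·c). The thin-lens limits are Dn = s·h/(h + (s−f)) and Df = s·h/(h − (s−f)), so DoF = Df − Dn = 2·s·(s−f)·h / (h² − (s−f)²).
That is a quadratic in h: DoF·h² − 2·s·(s−f)·h − DoF·(s−f)² = 0 ⇒ h = (s−f)·(s + √(s² + DoF²)) / DoF = 8750 × (8850 + √(8850² + 2110²)) / 2110 = 8750 × (8850 + 9098.05) / 2110 ≈ 74429 mm.
Then N = f²/(c·h) = 100² / (0.048 × 74429) = 10000 / 3572.6 ≈ 2.80.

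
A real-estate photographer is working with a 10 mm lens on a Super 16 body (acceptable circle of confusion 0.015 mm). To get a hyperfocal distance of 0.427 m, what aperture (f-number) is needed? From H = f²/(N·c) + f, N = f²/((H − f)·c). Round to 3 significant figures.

Rearrange H = f²/(N·c) + f for N: N = f² / ((H − f)·c).
N = 10² / ((427 − 10) × 0.015) = 100 / 6.255 ≈ 16.

f/16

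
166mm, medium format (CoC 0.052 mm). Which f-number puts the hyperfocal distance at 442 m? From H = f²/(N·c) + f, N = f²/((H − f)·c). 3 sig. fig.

f/1.20

Rearrange H = f²/(N·c) + f for N: N = f² / ((H − f)·c).
N = 166² / ((442000 − 166) × 0.052) = 27556 / 22975 ≈ 1.20.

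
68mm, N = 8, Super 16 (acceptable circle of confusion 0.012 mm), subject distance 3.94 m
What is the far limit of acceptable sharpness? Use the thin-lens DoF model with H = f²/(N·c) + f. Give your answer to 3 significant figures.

4.28 m

Hyperfocal distance H = f²/(N·c) + f = 68²/(8 × 0.012) + 68 = 4624/0.096 + 68 ≈ 48234.7 mm ≈ 48.23 m.
Far limit Df = s·(H − f)/(H − s) = 3940 × (48234.7 − 68) / (48234.7 − 3940) = 3940 × 48166.7 / 44294.7 ≈ 4284.4 mm ≈ 4.28 m.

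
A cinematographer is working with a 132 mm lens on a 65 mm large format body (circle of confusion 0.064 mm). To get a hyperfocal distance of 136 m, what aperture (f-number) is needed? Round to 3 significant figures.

Rearrange H = f²/(N·c) + f for N: N = f² / ((H − f)·c).
N = 132² / ((136000 − 132) × 0.064) = 17424 / 8696 ≈ 2.00.

f/2.00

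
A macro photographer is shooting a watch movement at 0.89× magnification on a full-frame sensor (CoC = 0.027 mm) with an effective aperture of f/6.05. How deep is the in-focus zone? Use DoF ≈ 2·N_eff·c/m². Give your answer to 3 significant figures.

At magnification m, DoF ≈ 2·N_eff·c/m² = 2 × 6.05 × 0.027 / 0.89² = 0.3267 / 0.7921 ≈ 0.412 mm.

0.412 mm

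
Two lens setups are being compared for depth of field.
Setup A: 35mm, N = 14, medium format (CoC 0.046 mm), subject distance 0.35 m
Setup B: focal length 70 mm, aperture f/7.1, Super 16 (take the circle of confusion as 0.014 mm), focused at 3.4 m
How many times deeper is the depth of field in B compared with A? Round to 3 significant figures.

3.87

Setup A: H = 35²/(14×0.046) + 35 ≈ 1937.2 mm; DoF = Df − Dn = 419.46 − 300.27 ≈ 119.19 mm.
Setup B: H = 70²/(7.1×0.014) + 70 ≈ 49365.8 mm; DoF = Df − Dn = 3646.31 − 3184.86 ≈ 461.45 mm.
Ratio = 461.45 / 119.19 ≈ 3.87.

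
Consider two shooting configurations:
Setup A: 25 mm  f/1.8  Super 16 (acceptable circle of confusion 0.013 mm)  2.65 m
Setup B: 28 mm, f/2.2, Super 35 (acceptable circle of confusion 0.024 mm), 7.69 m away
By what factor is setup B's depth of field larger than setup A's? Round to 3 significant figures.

20.6

Setup A: H = 25²/(1.8×0.013) + 25 ≈ 26734.4 mm; DoF = Df − Dn = 2938.83 − 2412.86 ≈ 525.97 mm.
Setup B: H = 28²/(2.2×0.024) + 28 ≈ 14876.5 mm; DoF = Df − Dn = 15889 − 5073 ≈ 10816 mm.
Ratio = 10816 / 525.97 ≈ 20.6.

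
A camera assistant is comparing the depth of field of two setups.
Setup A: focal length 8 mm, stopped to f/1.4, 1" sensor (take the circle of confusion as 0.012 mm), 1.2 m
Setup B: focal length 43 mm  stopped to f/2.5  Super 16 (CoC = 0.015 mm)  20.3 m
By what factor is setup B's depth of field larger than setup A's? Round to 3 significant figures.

24.1

Setup A: H = 8²/(1.4×0.012) + 8 ≈ 3817.5 mm; DoF = Df − Dn = 1746.47 − 914.01 ≈ 832.46 mm.
Setup B: H = 43²/(2.5×0.015) + 43 ≈ 49349.7 mm; DoF = Df − Dn = 34456 − 14389 ≈ 20067 mm.
Ratio = 20067 / 832.46 ≈ 24.1.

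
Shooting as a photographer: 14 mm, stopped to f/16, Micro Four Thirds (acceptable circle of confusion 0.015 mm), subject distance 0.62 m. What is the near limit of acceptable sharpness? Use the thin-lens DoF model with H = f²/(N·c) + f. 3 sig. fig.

356 mm

Hyperfocal distance H = f²/(N·c) + f = 14²/(16 × 0.015) + 14 = 196/0.24 + 14 ≈ 830.7 mm ≈ 0.831 m.
Near limit Dn = s·(H − f)/(H + s − 2f) = 620 × (830.7 − 14) / (830.7 + 620 − 2 × 14) = 620 × 816.7 / 1422.7 ≈ 355.90 mm.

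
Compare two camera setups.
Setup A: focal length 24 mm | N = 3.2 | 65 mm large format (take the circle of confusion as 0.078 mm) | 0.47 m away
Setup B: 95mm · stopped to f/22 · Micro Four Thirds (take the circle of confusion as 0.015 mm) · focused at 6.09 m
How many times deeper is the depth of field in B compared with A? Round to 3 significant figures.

14.9

Setup A: H = 24²/(3.2×0.078) + 24 ≈ 2331.7 mm; DoF = Df − Dn = 582.60 − 393.88 ≈ 188.72 mm.
Setup B: H = 95²/(22×0.015) + 95 ≈ 27443.5 mm; DoF = Df − Dn = 7799.8 − 4995.0 ≈ 2804.8 mm.
Ratio = 2804.8 / 188.72 ≈ 14.9.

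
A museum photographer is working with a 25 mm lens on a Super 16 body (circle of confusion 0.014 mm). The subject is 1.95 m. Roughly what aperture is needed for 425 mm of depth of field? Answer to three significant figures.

Write h = H − f = f²/(N·c). The thin-lens limits are Dn = s·h/(h + (s−f)) and Df = s·h/(h − (s−f)), so DoF = Df − Dn = 2·s·(s−f)·h / (h² − (s−f)²).
That is a quadratic in h: DoF·h² − 2·s·(s−f)·h − DoF·(s−f)² = 0 ⇒ h = (s−f)·(s + √(s² + DoF²)) / DoF = 1925 × (1950 + √(1950² + 425²)) / 425 = 1925 × (1950 + 1995.78) / 425 ≈ 17872 mm.
Then N = f²/(c·h) = 25² / (0.014 × 17872) = 625 / 250.21 ≈ 2.50.

f/2.50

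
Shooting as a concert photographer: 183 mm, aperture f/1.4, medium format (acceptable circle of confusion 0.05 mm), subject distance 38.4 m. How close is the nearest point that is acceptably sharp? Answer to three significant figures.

Hyperfocal distance H = f²/(N·c) + f = 183²/(1.4 × 0.05) + 183 = 33489/0.07 + 183 ≈ 478597.3 mm ≈ 478.6 m.
Near limit Dn = s·(H − f)/(H + s − 2f) = 38400 × (478597.3 − 183) / (478597.3 + 38400 − 2 × 183) = 38400 × 478414.3 / 516631.3 ≈ 35559 mm ≈ 35.6 m.

35.6 m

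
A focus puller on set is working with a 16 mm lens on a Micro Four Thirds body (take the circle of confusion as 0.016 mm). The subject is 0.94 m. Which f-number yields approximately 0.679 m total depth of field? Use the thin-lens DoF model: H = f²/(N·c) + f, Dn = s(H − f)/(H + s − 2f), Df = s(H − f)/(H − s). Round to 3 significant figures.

f/5.60

Write h = H − f = f²/(N·c). The thin-lens limits are Dn = s·h/(h + (s−f)) and Df = s·h/(h − (s−f)), so DoF = Df − Dn = 2·s·(s−f)·h / (h² − (s−f)²).
That is a quadratic in h: DoF·h² − 2·s·(s−f)·h − DoF·(s−f)² = 0 ⇒ h = (s−f)·(s + √(s² + DoF²)) / DoF = 924 × (940 + √(940² + 679²)) / 679 = 924 × (940 + 1159.59) / 679 ≈ 2857.2 mm.
Then N = f²/(c·h) = 16² / (0.016 × 2857.2) = 256 / 45.715 ≈ 5.60.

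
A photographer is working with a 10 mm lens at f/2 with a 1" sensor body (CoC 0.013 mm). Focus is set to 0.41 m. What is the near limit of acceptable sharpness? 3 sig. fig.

Hyperfocal distance H = f²/(N·c) + f = 10²/(2 × 0.013) + 10 = 100/0.026 + 10 ≈ 3856.2 mm ≈ 3.856 m.
Near limit Dn = s·(H − f)/(H + s − 2f) = 410 × (3856.2 − 10) / (3856.2 + 410 − 2 × 10) = 410 × 3846.2 / 4246.2 ≈ 371.38 mm.

371 mm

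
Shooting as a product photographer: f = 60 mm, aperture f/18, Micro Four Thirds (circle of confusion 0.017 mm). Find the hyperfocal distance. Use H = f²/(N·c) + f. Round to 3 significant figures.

Hyperfocal distance H = f²/(N·c) + f = 60²/(18 × 0.017) + 60 = 3600/0.306 + 60 ≈ 11824.7 mm ≈ 11.8 m.

11.8 m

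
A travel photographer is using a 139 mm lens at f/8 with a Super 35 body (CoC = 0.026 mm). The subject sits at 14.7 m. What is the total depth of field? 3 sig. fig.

Hyperfocal distance H = f²/(N·c) + f = 139²/(8 × 0.026) + 139 = 19321/0.208 + 139 ≈ 93028.4 mm ≈ 93.03 m.
Near limit Dn = s·(H − f)/(H + s − 2f) = 14700 × (93028.4 − 139) / (93028.4 + 14700 − 2 × 139) = 14700 × 92889.4 / 107450.4 ≈ 12707.9 mm.
Far limit Df = s·(H − f)/(H − s) = 14700 × (93028.4 − 139) / (93028.4 − 14700) = 14700 × 92889.4 / 78328.4 ≈ 17432.7 mm.
Depth of field = Df − Dn = 17432.7 − 12707.9 ≈ 4724.8 mm ≈ 4.72 m.

4.72 m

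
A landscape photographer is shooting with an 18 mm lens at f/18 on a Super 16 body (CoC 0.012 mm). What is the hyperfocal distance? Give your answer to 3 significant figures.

Hyperfocal distance H = f²/(N·c) + f = 18²/(18 × 0.012) + 18 = 324/0.216 + 18 ≈ 1518.0 mm ≈ 1.52 m.

1.52 m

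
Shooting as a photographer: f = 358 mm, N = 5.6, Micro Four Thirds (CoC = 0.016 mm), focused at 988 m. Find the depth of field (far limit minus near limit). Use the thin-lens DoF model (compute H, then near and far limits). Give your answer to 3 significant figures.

2610 m

Hyperfocal distance H = f²/(N·c) + f = 358²/(5.6 × 0.016) + 358 = 128164/0.0896 + 358 ≈ 1430759.8 mm ≈ 1431 m.
Near limit Dn = s·(H − f)/(H + s − 2f) = 988000 × (1430759.8 − 358) / (1430759.8 + 988000 − 2 × 358) = 988000 × 1430401.8 / 2418043.8 ≈ 584455 mm.
Far limit Df = s·(H − f)/(H − s) = 988000 × (1430759.8 − 358) / (1430759.8 − 988000) = 988000 × 1430401.8 / 442759.8 ≈ 3191882 mm.
Depth of field = Df − Dn = 3191882 − 584455 ≈ 2607427 mm ≈ 2610 m.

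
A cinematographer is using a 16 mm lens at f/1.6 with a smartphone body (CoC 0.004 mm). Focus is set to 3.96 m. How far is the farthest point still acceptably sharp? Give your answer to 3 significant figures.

4.39 m

Hyperfocal distance H = f²/(N·c) + f = 16²/(1.6 × 0.004) + 16 = 256/0.0064 + 16 ≈ 40016.0 mm ≈ 40.02 m.
Far limit Df = s·(H − f)/(H − s) = 3960 × (40016.0 − 16) / (40016.0 − 3960) = 3960 × 40000.0 / 36056.0 ≈ 4393.2 mm ≈ 4.39 m.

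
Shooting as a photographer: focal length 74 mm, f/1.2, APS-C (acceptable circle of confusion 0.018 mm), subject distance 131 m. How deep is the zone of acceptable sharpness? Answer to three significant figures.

185 m

Hyperfocal distance H = f²/(N·c) + f = 74²/(1.2 × 0.018) + 74 = 5476/0.0216 + 74 ≈ 253592.5 mm ≈ 253.6 m.
Near limit Dn = s·(H − f)/(H + s − 2f) = 131000 × (253592.5 − 74) / (253592.5 + 131000 − 2 × 74) = 131000 × 253518.5 / 384444.5 ≈ 86387 mm.
Far limit Df = s·(H − f)/(H − s) = 131000 × (253592.5 − 74) / (253592.5 − 131000) = 131000 × 253518.5 / 122592.5 ≈ 270905 mm.
Depth of field = Df − Dn = 270905 − 86387 ≈ 184518 mm ≈ 185 m.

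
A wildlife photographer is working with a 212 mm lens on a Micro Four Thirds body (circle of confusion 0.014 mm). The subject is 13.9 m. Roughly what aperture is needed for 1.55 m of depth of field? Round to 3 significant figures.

f/13

Write h = H − f = f²/(N·c). The thin-lens limits are Dn = s·h/(h + (s−f)) and Df = s·h/(h − (s−f)), so DoF = Df − Dn = 2·s·(s−f)·h / (h² − (s−f)²).
That is a quadratic in h: DoF·h² − 2·s·(s−f)·h − DoF·(s−f)² = 0 ⇒ h = (s−f)·(s + √(s² + DoF²)) / DoF = 13688 × (13900 + √(13900² + 1550²)) / 1550 = 13688 × (13900 + 13986.2) / 1550 ≈ 246262 mm.
Then N = f²/(c·h) = 212² / (0.014 × 246262) = 44944 / 3447.7 ≈ 13.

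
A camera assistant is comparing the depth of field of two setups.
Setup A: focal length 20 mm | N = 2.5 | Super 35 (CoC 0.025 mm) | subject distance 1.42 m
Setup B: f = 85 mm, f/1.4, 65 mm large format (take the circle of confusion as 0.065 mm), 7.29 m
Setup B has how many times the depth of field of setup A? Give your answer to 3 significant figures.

2.04

Setup A: H = 20²/(2.5×0.025) + 20 ≈ 6420.0 mm; DoF = Df − Dn = 1817.60 − 1165.13 ≈ 652.47 mm.
Setup B: H = 85²/(1.4×0.065) + 85 ≈ 79480.6 mm; DoF = Df − Dn = 8017.6 − 6683.5 ≈ 1334.1 mm.
Ratio = 1334.1 / 652.47 ≈ 2.04.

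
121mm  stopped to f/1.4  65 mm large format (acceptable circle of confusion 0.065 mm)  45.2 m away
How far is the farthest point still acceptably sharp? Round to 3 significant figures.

62.8 m

Hyperfocal distance H = f²/(N·c) + f = 121²/(1.4 × 0.065) + 121 = 14641/0.091 + 121 ≈ 161011.1 mm ≈ 161.0 m.
Far limit Df = s·(H − f)/(H − s) = 45200 × (161011.1 − 121) / (161011.1 − 45200) = 45200 × 160890.1 / 115811.1 ≈ 62794 mm ≈ 62.8 m.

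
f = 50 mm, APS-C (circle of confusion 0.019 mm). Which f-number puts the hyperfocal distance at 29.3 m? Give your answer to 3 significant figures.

Rearrange H = f²/(N·c) + f for N: N = f² / ((H − f)·c).
N = 50² / ((29300 − 50) × 0.019) = 2500 / 555.8 ≈ 4.50.

f/4.50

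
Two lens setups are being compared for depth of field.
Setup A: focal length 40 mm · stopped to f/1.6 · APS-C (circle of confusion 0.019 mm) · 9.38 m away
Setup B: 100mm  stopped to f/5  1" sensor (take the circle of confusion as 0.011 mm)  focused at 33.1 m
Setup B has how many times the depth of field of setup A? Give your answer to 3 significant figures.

Setup A: H = 40²/(1.6×0.019) + 40 ≈ 52671.6 mm; DoF = Df − Dn = 11403.7 − 7966.3 ≈ 3437.4 mm.
Setup B: H = 100²/(5×0.011) + 100 ≈ 181918.2 mm; DoF = Df − Dn = 40440 − 28015 ≈ 12425 mm.
Ratio = 12425 / 3437.4 ≈ 3.61.

3.61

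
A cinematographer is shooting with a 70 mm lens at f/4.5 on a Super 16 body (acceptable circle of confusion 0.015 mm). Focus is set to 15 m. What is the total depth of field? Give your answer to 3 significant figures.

Hyperfocal distance H = f²/(N·c) + f = 70²/(4.5 × 0.015) + 70 = 4900/0.0675 + 70 ≈ 72662.6 mm ≈ 72.66 m.
Near limit Dn = s·(H − f)/(H + s − 2f) = 15000 × (72662.6 − 70) / (72662.6 + 15000 − 2 × 70) = 15000 × 72592.6 / 87522.6 ≈ 12441.2 mm.
Far limit Df = s·(H − f)/(H − s) = 15000 × (72662.6 − 70) / (72662.6 − 15000) = 15000 × 72592.6 / 57662.6 ≈ 18883.8 mm.
Depth of field = Df − Dn = 18883.8 − 12441.2 ≈ 6442.6 mm ≈ 6.44 m.

6.44 m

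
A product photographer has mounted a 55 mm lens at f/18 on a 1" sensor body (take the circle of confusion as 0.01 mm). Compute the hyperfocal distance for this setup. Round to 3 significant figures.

16.9 m

Hyperfocal distance H = f²/(N·c) + f = 55²/(18 × 0.01) + 55 = 3025/0.18 + 55 ≈ 16860.6 mm ≈ 16.9 m.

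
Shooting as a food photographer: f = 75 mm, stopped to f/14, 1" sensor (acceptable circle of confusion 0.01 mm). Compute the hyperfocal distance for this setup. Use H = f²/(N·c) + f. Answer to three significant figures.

40.3 m

Hyperfocal distance H = f²/(N·c) + f = 75²/(14 × 0.01) + 75 = 5625/0.14 + 75 ≈ 40253.6 mm ≈ 40.3 m.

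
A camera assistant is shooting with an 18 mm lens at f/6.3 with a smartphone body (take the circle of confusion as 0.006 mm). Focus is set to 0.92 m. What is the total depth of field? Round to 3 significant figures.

196 mm

Hyperfocal distance H = f²/(N·c) + f = 18²/(6.3 × 0.006) + 18 = 324/0.0378 + 18 ≈ 8589.4 mm ≈ 8.589 m.
Near limit Dn = s·(H − f)/(H + s − 2f) = 920 × (8589.4 − 18) / (8589.4 + 920 − 2 × 18) = 920 × 8571.4 / 9473.4 ≈ 832.40 mm.
Far limit Df = s·(H − f)/(H − s) = 920 × (8589.4 − 18) / (8589.4 − 920) = 920 × 8571.4 / 7669.4 ≈ 1028.20 mm.
Depth of field = Df − Dn = 1028.20 − 832.40 ≈ 195.80 mm.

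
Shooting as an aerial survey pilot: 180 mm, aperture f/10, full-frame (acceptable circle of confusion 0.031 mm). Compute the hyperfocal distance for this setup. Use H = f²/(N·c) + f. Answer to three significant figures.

Hyperfocal distance H = f²/(N·c) + f = 180²/(10 × 0.031) + 180 = 32400/0.31 + 180 ≈ 104696.1 mm ≈ 105 m.

105 m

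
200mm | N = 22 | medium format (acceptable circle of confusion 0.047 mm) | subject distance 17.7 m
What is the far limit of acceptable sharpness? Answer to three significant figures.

Hyperfocal distance H = f²/(N·c) + f = 200²/(22 × 0.047) + 200 = 40000/1.034 + 200 ≈ 38884.7 mm ≈ 38.88 m.
Far limit Df = s·(H − f)/(H − s) = 17700 × (38884.7 − 200) / (38884.7 − 17700) = 17700 × 38684.7 / 21184.7 ≈ 32321 mm ≈ 32.3 m.

32.3 m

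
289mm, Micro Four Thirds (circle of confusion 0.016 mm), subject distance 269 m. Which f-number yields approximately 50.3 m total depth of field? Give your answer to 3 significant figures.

f/1.80

Write h = H − f = f²/(N·c). The thin-lens limits are Dn = s·h/(h + (s−f)) and Df = s·h/(h − (s−f)), so DoF = Df − Dn = 2·s·(s−f)·h / (h² − (s−f)²).
That is a quadratic in h: DoF·h² − 2·s·(s−f)·h − DoF·(s−f)² = 0 ⇒ h = (s−f)·(s + √(s² + DoF²)) / DoF = 268711 × (269000 + √(269000² + 50300²)) / 50300 = 268711 × (269000 + 273662) / 50300 ≈ 2898993 mm.
Then N = f²/(c·h) = 289² / (0.016 × 2898993) = 83521 / 46384 ≈ 1.80.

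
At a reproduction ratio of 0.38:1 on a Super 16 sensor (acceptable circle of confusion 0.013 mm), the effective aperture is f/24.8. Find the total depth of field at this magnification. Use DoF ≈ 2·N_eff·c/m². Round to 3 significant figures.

At magnification m, DoF ≈ 2·N_eff·c/m² = 2 × 24.8 × 0.013 / 0.38² = 0.6448 / 0.1444 ≈ 4.47 mm.

4.47 mm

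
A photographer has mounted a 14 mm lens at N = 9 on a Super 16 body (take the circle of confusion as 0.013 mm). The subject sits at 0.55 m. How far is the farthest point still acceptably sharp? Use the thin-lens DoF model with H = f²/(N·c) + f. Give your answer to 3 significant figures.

0.809 m

Hyperfocal distance H = f²/(N·c) + f = 14²/(9 × 0.013) + 14 = 196/0.117 + 14 ≈ 1689.2 mm ≈ 1.689 m.
Far limit Df = s·(H − f)/(H − s) = 550 × (1689.2 − 14) / (1689.2 − 550) = 550 × 1675.2 / 1139.2 ≈ 808.77 mm ≈ 0.809 m.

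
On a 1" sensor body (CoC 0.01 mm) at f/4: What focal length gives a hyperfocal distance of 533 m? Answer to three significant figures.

From H = f²/(N·c) + f, with f ≪ H: f ≈ √(H·N·c) = √(533000 × 4 × 0.01) = √21320 ≈ 146.0 mm.
The +f correction barely moves this — solving exactly, f² + N·c·f − N·c·H = 0 ⇒ f = (−N·c + √((N·c)² + 4·N·c·H))/2 = (−0.04 + √85280)/2 ≈ 145.99 mm, so f ≈ 146 mm.

146 mm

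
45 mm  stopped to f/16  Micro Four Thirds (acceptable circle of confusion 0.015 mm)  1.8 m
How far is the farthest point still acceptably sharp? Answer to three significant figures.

Hyperfocal distance H = f²/(N·c) + f = 45²/(16 × 0.015) + 45 = 2025/0.24 + 45 ≈ 8482.5 mm ≈ 8.482 m.
Far limit Df = s·(H − f)/(H − s) = 1800 × (8482.5 − 45) / (8482.5 − 1800) = 1800 × 8437.5 / 6682.5 ≈ 2272.7 mm ≈ 2.27 m.

2.27 m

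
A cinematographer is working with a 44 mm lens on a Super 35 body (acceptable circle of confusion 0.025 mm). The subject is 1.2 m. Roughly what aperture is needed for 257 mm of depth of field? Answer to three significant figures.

Write h = H − f = f²/(N·c). The thin-lens limits are Dn = s·h/(h + (s−f)) and Df = s·h/(h − (s−f)), so DoF = Df − Dn = 2·s·(s−f)·h / (h² − (s−f)²).
That is a quadratic in h: DoF·h² − 2·s·(s−f)·h − DoF·(s−f)² = 0 ⇒ h = (s−f)·(s + √(s² + DoF²)) / DoF = 1156 × (1200 + √(1200² + 257²)) / 257 = 1156 × (1200 + 1227.21) / 257 ≈ 10918 mm.
Then N = f²/(c·h) = 44² / (0.025 × 10918) = 1936 / 272.94 ≈ 7.09.

f/7.09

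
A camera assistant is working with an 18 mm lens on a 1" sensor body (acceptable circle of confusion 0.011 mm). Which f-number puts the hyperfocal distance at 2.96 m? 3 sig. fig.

f/10

Rearrange H = f²/(N·c) + f for N: N = f² / ((H − f)·c).
N = 18² / ((2960 − 18) × 0.011) = 324 / 32.36 ≈ 10.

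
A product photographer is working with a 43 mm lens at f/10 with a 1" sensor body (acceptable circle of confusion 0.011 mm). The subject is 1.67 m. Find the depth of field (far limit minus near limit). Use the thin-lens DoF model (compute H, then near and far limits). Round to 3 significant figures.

326 mm

Hyperfocal distance H = f²/(N·c) + f = 43²/(10 × 0.011) + 43 = 1849/0.11 + 43 ≈ 16852.1 mm ≈ 16.85 m.
Near limit Dn = s·(H − f)/(H + s − 2f) = 1670 × (16852.1 − 43) / (16852.1 + 1670 − 2 × 43) = 1670 × 16809.1 / 18436.1 ≈ 1522.62 mm.
Far limit Df = s·(H − f)/(H − s) = 1670 × (16852.1 − 43) / (16852.1 − 1670) = 1670 × 16809.1 / 15182.1 ≈ 1848.97 mm.
Depth of field = Df − Dn = 1848.97 − 1522.62 ≈ 326.35 mm.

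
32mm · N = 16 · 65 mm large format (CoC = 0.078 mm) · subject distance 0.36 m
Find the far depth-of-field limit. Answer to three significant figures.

Hyperfocal distance H = f²/(N·c) + f = 32²/(16 × 0.078) + 32 = 1024/1.248 + 32 ≈ 852.5 mm ≈ 0.853 m.
Far limit Df = s·(H − f)/(H − s) = 360 × (852.5 − 32) / (852.5 − 360) = 360 × 820.5 / 492.5 ≈ 599.75 mm ≈ 0.600 m.

0.600 m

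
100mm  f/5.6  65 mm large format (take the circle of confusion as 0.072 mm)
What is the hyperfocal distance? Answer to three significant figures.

Hyperfocal distance H = f²/(N·c) + f = 100²/(5.6 × 0.072) + 100 = 10000/0.4032 + 100 ≈ 24901.6 mm ≈ 24.9 m.

24.9 m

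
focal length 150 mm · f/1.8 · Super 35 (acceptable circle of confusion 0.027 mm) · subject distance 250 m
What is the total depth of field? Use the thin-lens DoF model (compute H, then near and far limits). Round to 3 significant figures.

Hyperfocal distance H = f²/(N·c) + f = 150²/(1.8 × 0.027) + 150 = 22500/0.0486 + 150 ≈ 463113.0 mm ≈ 463.1 m.
Near limit Dn = s·(H − f)/(H + s − 2f) = 250000 × (463113.0 − 150) / (463113.0 + 250000 − 2 × 150) = 250000 × 462963.0 / 712813.0 ≈ 162372 mm.
Far limit Df = s·(H − f)/(H − s) = 250000 × (463113.0 − 150) / (463113.0 − 250000) = 250000 × 462963.0 / 213113.0 ≈ 543096 mm.
Depth of field = Df − Dn = 543096 − 162372 ≈ 380724 mm ≈ 381 m.

381 m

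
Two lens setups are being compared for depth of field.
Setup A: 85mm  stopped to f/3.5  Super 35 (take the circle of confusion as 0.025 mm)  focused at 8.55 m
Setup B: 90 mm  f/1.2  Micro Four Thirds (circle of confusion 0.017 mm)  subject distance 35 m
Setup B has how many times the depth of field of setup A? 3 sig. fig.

3.50

Setup A: H = 85²/(3.5×0.025) + 85 ≈ 82656.4 mm; DoF = Df − Dn = 9526.6 − 7755.0 ≈ 1771.6 mm.
Setup B: H = 90²/(1.2×0.017) + 90 ≈ 397148.8 mm; DoF = Df − Dn = 38373.9 − 32171.4 ≈ 6202.5 mm.
Ratio = 6202.5 / 1771.6 ≈ 3.50.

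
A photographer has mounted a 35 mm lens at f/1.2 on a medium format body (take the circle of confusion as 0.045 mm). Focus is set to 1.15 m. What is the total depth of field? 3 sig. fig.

Hyperfocal distance H = f²/(N·c) + f = 35²/(1.2 × 0.045) + 35 = 1225/0.054 + 35 ≈ 22720.2 mm ≈ 22.72 m.
Near limit Dn = s·(H − f)/(H + s − 2f) = 1150 × (22720.2 − 35) / (22720.2 + 1150 − 2 × 35) = 1150 × 22685.2 / 23800.2 ≈ 1096.12 mm.
Far limit Df = s·(H − f)/(H − s) = 1150 × (22720.2 − 35) / (22720.2 − 1150) = 1150 × 22685.2 / 21570.2 ≈ 1209.45 mm.
Depth of field = Df − Dn = 1209.45 − 1096.12 ≈ 113.33 mm.

113 mm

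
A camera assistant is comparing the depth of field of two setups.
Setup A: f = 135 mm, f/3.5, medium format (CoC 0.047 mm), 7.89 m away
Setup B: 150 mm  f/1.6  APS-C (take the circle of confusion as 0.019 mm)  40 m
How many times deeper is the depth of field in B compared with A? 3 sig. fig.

3.89

Setup A: H = 135²/(3.5×0.047) + 135 ≈ 110925.3 mm; DoF = Df − Dn = 8483.8 − 7373.9 ≈ 1109.9 mm.
Setup B: H = 150²/(1.6×0.019) + 150 ≈ 740281.6 mm; DoF = Df − Dn = 42276.2 − 37956.4 ≈ 4319.8 mm.
Ratio = 4319.8 / 1109.9 ≈ 3.89.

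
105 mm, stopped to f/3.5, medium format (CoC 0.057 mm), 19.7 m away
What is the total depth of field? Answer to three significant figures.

Hyperfocal distance H = f²/(N·c) + f = 105²/(3.5 × 0.057) + 105 = 11025/0.1995 + 105 ≈ 55368.2 mm ≈ 55.37 m.
Near limit Dn = s·(H − f)/(H + s − 2f) = 19700 × (55368.2 − 105) / (55368.2 + 19700 − 2 × 105) = 19700 × 55263.2 / 74858.2 ≈ 14543 mm.
Far limit Df = s·(H − f)/(H − s) = 19700 × (55368.2 − 105) / (55368.2 − 19700) = 19700 × 55263.2 / 35668.2 ≈ 30523 mm.
Depth of field = Df − Dn = 30523 − 14543 ≈ 15980 mm ≈ 16.0 m.

16.0 m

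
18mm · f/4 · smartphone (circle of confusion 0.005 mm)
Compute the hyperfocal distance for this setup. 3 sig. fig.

Hyperfocal distance H = f²/(N·c) + f = 18²/(4 × 0.005) + 18 = 324/0.02 + 18 ≈ 16218.0 mm ≈ 16.2 m.

16.2 m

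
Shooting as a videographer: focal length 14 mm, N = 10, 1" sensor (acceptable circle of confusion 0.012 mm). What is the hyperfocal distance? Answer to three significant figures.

Hyperfocal distance H = f²/(N·c) + f = 14²/(10 × 0.012) + 14 = 196/0.12 + 14 ≈ 1647.3 mm ≈ 1.65 m.

1.65 m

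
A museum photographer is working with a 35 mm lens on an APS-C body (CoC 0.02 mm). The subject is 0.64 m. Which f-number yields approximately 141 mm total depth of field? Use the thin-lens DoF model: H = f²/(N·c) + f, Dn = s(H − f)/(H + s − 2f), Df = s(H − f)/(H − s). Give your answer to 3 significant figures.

f/11

Write h = H − f = f²/(N·c). The thin-lens limits are Dn = s·h/(h + (s−f)) and Df = s·h/(h − (s−f)), so DoF = Df − Dn = 2·s·(s−f)·h / (h² − (s−f)²).
That is a quadratic in h: DoF·h² − 2·s·(s−f)·h − DoF·(s−f)² = 0 ⇒ h = (s−f)·(s + √(s² + DoF²)) / DoF = 605 × (640 + √(640² + 141²)) / 141 = 605 × (640 + 655.348) / 141 ≈ 5558.1 mm.
Then N = f²/(c·h) = 35² / (0.02 × 5558.1) = 1225 / 111.16 ≈ 11.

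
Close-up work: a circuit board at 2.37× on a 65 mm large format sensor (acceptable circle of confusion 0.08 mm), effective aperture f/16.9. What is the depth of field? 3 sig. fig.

At magnification m, DoF ≈ 2·N_eff·c/m² = 2 × 16.9 × 0.08 / 2.37² = 2.704 / 5.617 ≈ 0.481 mm.

0.481 mm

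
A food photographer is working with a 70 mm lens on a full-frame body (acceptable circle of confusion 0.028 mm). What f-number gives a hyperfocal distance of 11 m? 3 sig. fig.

Rearrange H = f²/(N·c) + f for N: N = f² / ((H − f)·c).
N = 70² / ((11000 − 70) × 0.028) = 4900 / 306.0 ≈ 16.

f/16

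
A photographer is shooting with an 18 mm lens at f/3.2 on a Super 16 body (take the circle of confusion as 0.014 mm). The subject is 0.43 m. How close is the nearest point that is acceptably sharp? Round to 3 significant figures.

407 mm

Hyperfocal distance H = f²/(N·c) + f = 18²/(3.2 × 0.014) + 18 = 324/0.0448 + 18 ≈ 7250.1 mm ≈ 7.250 m.
Near limit Dn = s·(H − f)/(H + s − 2f) = 430 × (7250.1 − 18) / (7250.1 + 430 − 2 × 18) = 430 × 7232.1 / 7644.1 ≈ 406.82 mm.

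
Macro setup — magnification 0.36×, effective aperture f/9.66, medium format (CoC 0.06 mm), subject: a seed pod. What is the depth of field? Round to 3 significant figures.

At magnification m, DoF ≈ 2·N_eff·c/m² = 2 × 9.66 × 0.06 / 0.36² = 1.159 / 0.1296 ≈ 8.94 mm.

8.94 mm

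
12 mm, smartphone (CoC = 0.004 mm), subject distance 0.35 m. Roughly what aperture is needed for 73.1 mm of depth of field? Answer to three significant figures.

f/11

Write h = H − f = f²/(N·c). The thin-lens limits are Dn = s·h/(h + (s−f)) and Df = s·h/(h − (s−f)), so DoF = Df − Dn = 2·s·(s−f)·h / (h² − (s−f)²).
That is a quadratic in h: DoF·h² − 2·s·(s−f)·h − DoF·(s−f)² = 0 ⇒ h = (s−f)·(s + √(s² + DoF²)) / DoF = 338 × (350 + √(350² + 73.1²)) / 73.1 = 338 × (350 + 357.552) / 73.1 ≈ 3271.6 mm.
Then N = f²/(c·h) = 12² / (0.004 × 3271.6) = 144 / 13.086 ≈ 11.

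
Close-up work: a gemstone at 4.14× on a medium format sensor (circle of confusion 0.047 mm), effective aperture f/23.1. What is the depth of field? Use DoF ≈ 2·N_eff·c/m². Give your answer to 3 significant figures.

At magnification m, DoF ≈ 2·N_eff·c/m² = 2 × 23.1 × 0.047 / 4.14² = 2.171 / 17.14 ≈ 0.127 mm.

0.127 mm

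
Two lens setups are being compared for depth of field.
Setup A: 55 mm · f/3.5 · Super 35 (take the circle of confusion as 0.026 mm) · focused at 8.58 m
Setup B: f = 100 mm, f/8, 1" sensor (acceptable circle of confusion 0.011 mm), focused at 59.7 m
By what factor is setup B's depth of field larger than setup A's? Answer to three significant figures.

Setup A: H = 55²/(3.5×0.026) + 55 ≈ 33296.8 mm; DoF = Df − Dn = 11539.3 − 6828.7 ≈ 4710.6 mm.
Setup B: H = 100²/(8×0.011) + 100 ≈ 113736.4 mm; DoF = Df − Dn = 125547 − 39161 ≈ 86386 mm.
Ratio = 86386 / 4710.6 ≈ 18.3.

18.3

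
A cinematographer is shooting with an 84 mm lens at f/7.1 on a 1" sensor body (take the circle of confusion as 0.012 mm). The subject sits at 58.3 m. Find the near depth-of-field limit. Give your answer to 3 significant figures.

Hyperfocal distance H = f²/(N·c) + f = 84²/(7.1 × 0.012) + 84 = 7056/0.0852 + 84 ≈ 82900.9 mm ≈ 82.90 m.
Near limit Dn = s·(H − f)/(H + s − 2f) = 58300 × (82900.9 − 84) / (82900.9 + 58300 − 2 × 84) = 58300 × 82816.9 / 141032.9 ≈ 34235 mm ≈ 34.2 m.

34.2 m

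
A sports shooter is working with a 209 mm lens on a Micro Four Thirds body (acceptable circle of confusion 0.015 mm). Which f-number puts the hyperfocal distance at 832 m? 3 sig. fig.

Rearrange H = f²/(N·c) + f for N: N = f² / ((H − f)·c).
N = 209² / ((832000 − 209) × 0.015) = 43681 / 12477 ≈ 3.50.

f/3.50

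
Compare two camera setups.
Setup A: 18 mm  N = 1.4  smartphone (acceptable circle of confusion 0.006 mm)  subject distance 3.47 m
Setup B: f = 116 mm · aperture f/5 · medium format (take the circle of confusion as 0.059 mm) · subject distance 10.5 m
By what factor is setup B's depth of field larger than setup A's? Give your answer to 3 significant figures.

8.05

Setup A: H = 18²/(1.4×0.006) + 18 ≈ 38589.4 mm; DoF = Df − Dn = 3811.08 − 3184.96 ≈ 626.12 mm.
Setup B: H = 116²/(5×0.059) + 116 ≈ 45729.6 mm; DoF = Df − Dn = 13594.9 − 8552.9 ≈ 5042.0 mm.
Ratio = 5042.0 / 626.12 ≈ 8.05.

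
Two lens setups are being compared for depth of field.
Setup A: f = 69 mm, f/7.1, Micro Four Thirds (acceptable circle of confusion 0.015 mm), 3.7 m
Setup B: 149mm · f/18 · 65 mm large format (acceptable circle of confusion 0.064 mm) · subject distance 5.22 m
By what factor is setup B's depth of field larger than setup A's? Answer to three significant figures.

4.88

Setup A: H = 69²/(7.1×0.015) + 69 ≈ 44773.2 mm; DoF = Df − Dn = 4027.09 − 3422.05 ≈ 605.04 mm.
Setup B: H = 149²/(18×0.064) + 149 ≈ 19420.7 mm; DoF = Df − Dn = 7084.0 − 4132.6 ≈ 2951.4 mm.
Ratio = 2951.4 / 605.04 ≈ 4.88.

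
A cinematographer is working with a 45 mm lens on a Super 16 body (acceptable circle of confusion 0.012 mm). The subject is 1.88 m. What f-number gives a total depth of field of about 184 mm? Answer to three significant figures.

Write h = H − f = f²/(N·c). The thin-lens limits are Dn = s·h/(h + (s−f)) and Df = s·h/(h − (s−f)), so DoF = Df − Dn = 2·s·(s−f)·h / (h² − (s−f)²).
That is a quadratic in h: DoF·h² − 2·s·(s−f)·h − DoF·(s−f)² = 0 ⇒ h = (s−f)·(s + √(s² + DoF²)) / DoF = 1835 × (1880 + √(1880² + 184²)) / 184 = 1835 × (1880 + 1888.98) / 184 ≈ 37587 mm.
Then N = f²/(c·h) = 45² / (0.012 × 37587) = 2025 / 451.05 ≈ 4.49.

f/4.49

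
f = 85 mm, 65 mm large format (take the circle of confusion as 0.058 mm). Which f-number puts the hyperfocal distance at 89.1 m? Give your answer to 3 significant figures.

Rearrange H = f²/(N·c) + f for N: N = f² / ((H − f)·c).
N = 85² / ((89100 − 85) × 0.058) = 7225 / 5163 ≈ 1.40.

f/1.40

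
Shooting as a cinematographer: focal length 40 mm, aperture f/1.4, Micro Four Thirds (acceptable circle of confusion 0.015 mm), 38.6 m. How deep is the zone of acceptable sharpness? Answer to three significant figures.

Hyperfocal distance H = f²/(N·c) + f = 40²/(1.4 × 0.015) + 40 = 1600/0.021 + 40 ≈ 76230.5 mm ≈ 76.23 m.
Near limit Dn = s·(H − f)/(H + s − 2f) = 38600 × (76230.5 − 40) / (76230.5 + 38600 − 2 × 40) = 38600 × 76190.5 / 114750.5 ≈ 25629 mm.
Far limit Df = s·(H − f)/(H − s) = 38600 × (76230.5 − 40) / (76230.5 − 38600) = 38600 × 76190.5 / 37630.5 ≈ 78153 mm.
Depth of field = Df − Dn = 78153 − 25629 ≈ 52524 mm ≈ 52.5 m.

52.5 m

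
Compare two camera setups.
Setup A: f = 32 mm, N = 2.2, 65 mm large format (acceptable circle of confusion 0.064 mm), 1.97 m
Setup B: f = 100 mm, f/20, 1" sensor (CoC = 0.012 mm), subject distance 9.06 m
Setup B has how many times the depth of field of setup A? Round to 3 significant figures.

3.61

Setup A: H = 32²/(2.2×0.064) + 32 ≈ 7304.7 mm; DoF = Df − Dn = 2685.7 − 1555.5 ≈ 1130.2 mm.
Setup B: H = 100²/(20×0.012) + 100 ≈ 41766.7 mm; DoF = Df − Dn = 11542.0 − 7456.5 ≈ 4085.5 mm.
Ratio = 4085.5 / 1130.2 ≈ 3.61.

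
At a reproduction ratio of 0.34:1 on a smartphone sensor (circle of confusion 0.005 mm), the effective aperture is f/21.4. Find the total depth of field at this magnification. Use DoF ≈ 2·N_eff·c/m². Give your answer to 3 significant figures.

1.85 mm

At magnification m, DoF ≈ 2·N_eff·c/m² = 2 × 21.4 × 0.005 / 0.34² = 0.214 / 0.1156 ≈ 1.85 mm.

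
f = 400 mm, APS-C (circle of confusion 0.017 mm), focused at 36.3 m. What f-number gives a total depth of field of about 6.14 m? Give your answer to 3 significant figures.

Write h = H − f = f²/(N·c). The thin-lens limits are Dn = s·h/(h + (s−f)) and Df = s·h/(h − (s−f)), so DoF = Df − Dn = 2·s·(s−f)·h / (h² − (s−f)²).
That is a quadratic in h: DoF·h² − 2·s·(s−f)·h − DoF·(s−f)² = 0 ⇒ h = (s−f)·(s + √(s² + DoF²)) / DoF = 35900 × (36300 + √(36300² + 6140²)) / 6140 = 35900 × (36300 + 36815.6) / 6140 ≈ 427500 mm.
Then N = f²/(c·h) = 400² / (0.017 × 427500) = 160000 / 7267.5 ≈ 22.

f/22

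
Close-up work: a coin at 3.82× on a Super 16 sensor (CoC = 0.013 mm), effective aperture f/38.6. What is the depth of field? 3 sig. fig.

At magnification m, DoF ≈ 2·N_eff·c/m² = 2 × 38.6 × 0.013 / 3.82² = 1.004 / 14.59 ≈ 0.0688 mm.

0.0688 mm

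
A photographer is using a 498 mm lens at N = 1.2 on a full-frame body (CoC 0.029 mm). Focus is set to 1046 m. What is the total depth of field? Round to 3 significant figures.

314 m

Hyperfocal distance H = f²/(N·c) + f = 498²/(1.2 × 0.029) + 498 = 248004/0.0348 + 498 ≈ 7127049.7 mm ≈ 7127 m.
Near limit Dn = s·(H − f)/(H + s − 2f) = 1046000 × (7127049.7 − 498) / (7127049.7 + 1046000 − 2 × 498) = 1046000 × 7126551.7 / 8172053.7 ≈ 912179 mm.
Far limit Df = s·(H − f)/(H − s) = 1046000 × (7127049.7 − 498) / (7127049.7 − 1046000) = 1046000 × 7126551.7 / 6081049.7 ≈ 1225837 mm.
Depth of field = Df − Dn = 1225837 − 912179 ≈ 313658 mm ≈ 314 m.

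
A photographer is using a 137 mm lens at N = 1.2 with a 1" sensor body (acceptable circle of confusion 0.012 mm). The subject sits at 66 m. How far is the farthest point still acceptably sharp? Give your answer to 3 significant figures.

69.5 m

Hyperfocal distance H = f²/(N·c) + f = 137²/(1.2 × 0.012) + 137 = 18769/0.0144 + 137 ≈ 1303539.8 mm ≈ 1304 m.
Far limit Df = s·(H − f)/(H − s) = 66000 × (1303539.8 − 137) / (1303539.8 − 66000) = 66000 × 1303402.8 / 1237539.8 ≈ 69513 mm ≈ 69.5 m.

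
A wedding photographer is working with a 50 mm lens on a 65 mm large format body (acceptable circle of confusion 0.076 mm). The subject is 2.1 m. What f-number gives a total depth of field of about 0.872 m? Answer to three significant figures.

f/3.20

Write h = H − f = f²/(N·c). The thin-lens limits are Dn = s·h/(h + (s−f)) and Df = s·h/(h − (s−f)), so DoF = Df − Dn = 2·s·(s−f)·h / (h² − (s−f)²).
That is a quadratic in h: DoF·h² − 2·s·(s−f)·h − DoF·(s−f)² = 0 ⇒ h = (s−f)·(s + √(s² + DoF²)) / DoF = 2050 × (2100 + √(2100² + 872²)) / 872 = 2050 × (2100 + 2273.85) / 872 ≈ 10283 mm.
Then N = f²/(c·h) = 50² / (0.076 × 10283) = 2500 / 781.47 ≈ 3.20.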